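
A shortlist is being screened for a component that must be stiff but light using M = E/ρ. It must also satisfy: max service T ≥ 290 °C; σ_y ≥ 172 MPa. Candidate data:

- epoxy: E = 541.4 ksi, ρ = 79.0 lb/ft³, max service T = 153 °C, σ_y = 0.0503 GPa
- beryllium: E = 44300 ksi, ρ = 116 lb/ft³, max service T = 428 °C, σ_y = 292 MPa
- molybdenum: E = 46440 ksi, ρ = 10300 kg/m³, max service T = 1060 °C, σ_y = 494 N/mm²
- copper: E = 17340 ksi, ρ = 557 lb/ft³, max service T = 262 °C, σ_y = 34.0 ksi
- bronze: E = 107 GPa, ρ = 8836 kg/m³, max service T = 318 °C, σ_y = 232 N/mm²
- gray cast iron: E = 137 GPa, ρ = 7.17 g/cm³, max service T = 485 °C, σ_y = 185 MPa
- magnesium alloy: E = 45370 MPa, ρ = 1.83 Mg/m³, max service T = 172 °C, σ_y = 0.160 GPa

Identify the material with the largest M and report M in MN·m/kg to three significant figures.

Screen on constraints: max service T ≥ 290 °C; σ_y ≥ 172 MPa. Survivors: beryllium, molybdenum, bronze, gray cast iron.
Putting every candidate on a common basis:
  beryllium: E = 305.4 GPa, ρ = 1858 kg/m³
  molybdenum: E = 320.2 GPa, ρ = 10300 kg/m³
  bronze: E = 107.0 GPa, ρ = 8836 kg/m³
  gray cast iron: E = 137.0 GPa, ρ = 7170 kg/m³
  beryllium: M = 164 MN·m/kg
  molybdenum: M = 31.1 MN·m/kg
  gray cast iron: M = 19.1 MN·m/kg
  bronze: M = 12.1 MN·m/kg
Highest index: beryllium.

beryllium, M = 164 MN·m/kg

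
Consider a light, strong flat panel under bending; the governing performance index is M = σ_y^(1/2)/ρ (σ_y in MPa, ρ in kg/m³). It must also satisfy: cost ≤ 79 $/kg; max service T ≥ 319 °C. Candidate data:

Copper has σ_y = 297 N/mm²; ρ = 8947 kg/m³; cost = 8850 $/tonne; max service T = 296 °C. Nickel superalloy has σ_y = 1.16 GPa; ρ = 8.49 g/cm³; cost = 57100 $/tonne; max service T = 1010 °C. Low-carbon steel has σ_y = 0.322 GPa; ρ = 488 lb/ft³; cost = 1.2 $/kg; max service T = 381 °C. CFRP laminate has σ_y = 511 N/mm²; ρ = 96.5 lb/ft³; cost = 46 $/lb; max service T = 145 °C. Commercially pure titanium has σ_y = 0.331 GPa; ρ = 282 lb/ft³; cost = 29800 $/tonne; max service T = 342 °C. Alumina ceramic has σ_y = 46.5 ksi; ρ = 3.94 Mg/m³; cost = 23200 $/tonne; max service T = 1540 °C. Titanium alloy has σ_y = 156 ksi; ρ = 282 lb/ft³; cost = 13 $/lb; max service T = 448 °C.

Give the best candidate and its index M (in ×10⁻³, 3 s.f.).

Screen on constraints: cost ≤ 79 $/kg; max service T ≥ 319 °C. Survivors: nickel superalloy, low-carbon steel, commercially pure titanium, alumina ceramic, titanium alloy.
After converting to SI:
  nickel superalloy: σ_y = 1160 MPa, ρ = 8490 kg/m³
  low-carbon steel: σ_y = 322.0 MPa, ρ = 7817 kg/m³
  commercially pure titanium: σ_y = 331.0 MPa, ρ = 4517 kg/m³
  alumina ceramic: σ_y = 320.6 MPa, ρ = 3940 kg/m³
  titanium alloy: σ_y = 1076 MPa, ρ = 4517 kg/m³
  titanium alloy: M = 7.26×10⁻³
  alumina ceramic: M = 4.54×10⁻³
  commercially pure titanium: M = 4.03×10⁻³
  nickel superalloy: M = 4.01×10⁻³
  low-carbon steel: M = 2.30×10⁻³
The maximum is for titanium alloy.

titanium alloy, M = 7.26×10⁻³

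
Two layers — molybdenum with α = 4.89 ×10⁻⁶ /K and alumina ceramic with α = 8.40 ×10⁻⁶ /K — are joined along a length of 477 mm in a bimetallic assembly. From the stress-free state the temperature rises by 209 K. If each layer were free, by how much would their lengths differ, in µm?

Δα = |4.89 − 8.40|×10⁻⁶/K = 3.51×10⁻⁶/K.
ΔL_mismatch = Δα·L·ΔT = 3.51×10⁻⁶ × 477.0 mm × 209.0 K = 350 µm.

350 µm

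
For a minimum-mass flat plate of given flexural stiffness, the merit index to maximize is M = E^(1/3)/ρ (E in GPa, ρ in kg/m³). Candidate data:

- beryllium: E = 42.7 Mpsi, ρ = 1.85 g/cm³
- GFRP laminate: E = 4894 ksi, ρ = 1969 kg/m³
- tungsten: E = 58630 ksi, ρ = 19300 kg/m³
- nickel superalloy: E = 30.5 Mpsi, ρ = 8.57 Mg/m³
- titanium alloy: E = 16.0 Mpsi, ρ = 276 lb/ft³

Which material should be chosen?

beryllium

After converting to SI:
  beryllium: E = 294.4 GPa, ρ = 1850 kg/m³
  GFRP laminate: E = 33.74 GPa, ρ = 1969 kg/m³
  tungsten: E = 404.2 GPa, ρ = 19300 kg/m³
  nickel superalloy: E = 210.3 GPa, ρ = 8570 kg/m³
  titanium alloy: E = 110.3 GPa, ρ = 4421 kg/m³
  beryllium: M = 3.60×10⁻³
  GFRP laminate: M = 1.64×10⁻³
  titanium alloy: M = 1.08×10⁻³
  nickel superalloy: M = 0.694×10⁻³
  tungsten: M = 0.383×10⁻³
Beryllium ranks first.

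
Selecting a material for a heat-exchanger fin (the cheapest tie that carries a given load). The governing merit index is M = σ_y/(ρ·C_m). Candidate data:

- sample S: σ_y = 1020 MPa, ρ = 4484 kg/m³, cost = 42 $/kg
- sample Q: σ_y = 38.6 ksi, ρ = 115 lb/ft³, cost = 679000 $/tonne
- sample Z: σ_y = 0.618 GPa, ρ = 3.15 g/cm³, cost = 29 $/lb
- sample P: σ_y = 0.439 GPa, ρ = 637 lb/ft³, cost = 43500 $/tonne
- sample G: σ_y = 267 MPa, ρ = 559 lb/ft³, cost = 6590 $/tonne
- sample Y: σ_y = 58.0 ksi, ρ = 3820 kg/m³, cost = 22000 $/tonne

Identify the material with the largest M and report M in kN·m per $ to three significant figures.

sample S, M = 5.42 kN·m per $

Normalizing units and computing the index:
  sample S: σ_y = 1020 MPa, ρ = 4484 kg/m³, cost = 42.00 $/kg
  sample Q: σ_y = 266.1 MPa, ρ = 1842 kg/m³, cost = 679.0 $/kg
  sample Z: σ_y = 618.0 MPa, ρ = 3150 kg/m³, cost = 63.93 $/kg
  sample P: σ_y = 439.0 MPa, ρ = 10200 kg/m³, cost = 43.50 $/kg
  sample G: σ_y = 267.0 MPa, ρ = 8954 kg/m³, cost = 6.590 $/kg
  sample Y: σ_y = 399.9 MPa, ρ = 3820 kg/m³, cost = 22.00 $/kg
  sample S: M = 5.42 kN·m per $
  sample Y: M = 4.76 kN·m per $
  sample G: M = 4.52 kN·m per $
  sample Z: M = 3.07 kN·m per $
  sample P: M = 0.989 kN·m per $
  sample Q: M = 0.213 kN·m per $
Sample S has the largest M.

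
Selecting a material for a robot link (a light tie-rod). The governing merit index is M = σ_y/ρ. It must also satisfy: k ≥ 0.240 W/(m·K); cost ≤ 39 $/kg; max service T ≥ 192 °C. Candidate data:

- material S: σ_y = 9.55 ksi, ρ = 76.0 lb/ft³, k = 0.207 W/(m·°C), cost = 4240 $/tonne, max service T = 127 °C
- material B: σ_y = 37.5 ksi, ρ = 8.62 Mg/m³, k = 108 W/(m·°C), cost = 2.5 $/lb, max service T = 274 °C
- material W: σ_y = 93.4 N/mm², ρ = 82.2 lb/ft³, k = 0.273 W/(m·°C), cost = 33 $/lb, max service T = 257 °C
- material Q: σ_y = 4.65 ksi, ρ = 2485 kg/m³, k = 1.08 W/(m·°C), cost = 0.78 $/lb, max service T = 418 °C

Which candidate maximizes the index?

Screen on constraints: k ≥ 0.240 W/(m·K); cost ≤ 39 $/kg; max service T ≥ 192 °C. Survivors: material B, material Q.
After converting to SI:
  material B: σ_y = 258.6 MPa, ρ = 8620 kg/m³
  material Q: σ_y = 32.06 MPa, ρ = 2485 kg/m³
  material B: M = 30.0 kN·m/kg
  material Q: M = 12.9 kN·m/kg
The maximum is for material B.

material B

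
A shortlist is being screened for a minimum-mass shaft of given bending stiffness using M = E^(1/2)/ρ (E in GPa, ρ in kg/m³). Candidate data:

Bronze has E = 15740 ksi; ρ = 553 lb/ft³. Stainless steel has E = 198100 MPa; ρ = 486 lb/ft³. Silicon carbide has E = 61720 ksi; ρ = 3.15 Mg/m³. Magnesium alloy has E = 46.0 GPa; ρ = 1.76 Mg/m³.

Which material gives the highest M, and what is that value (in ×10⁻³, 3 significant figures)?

silicon carbide, M = 6.55×10⁻³

Normalizing units and computing the index:
  bronze: E = 108.5 GPa, ρ = 8858 kg/m³
  stainless steel: E = 198.1 GPa, ρ = 7785 kg/m³
  silicon carbide: E = 425.5 GPa, ρ = 3150 kg/m³
  magnesium alloy: E = 46.00 GPa, ρ = 1760 kg/m³
  silicon carbide: M = 6.55×10⁻³
  magnesium alloy: M = 3.85×10⁻³
  stainless steel: M = 1.81×10⁻³
  bronze: M = 1.18×10⁻³
The maximum is for silicon carbide.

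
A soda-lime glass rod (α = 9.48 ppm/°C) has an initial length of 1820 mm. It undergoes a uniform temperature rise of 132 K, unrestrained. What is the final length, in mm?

1822.3 mm

ΔL = α·L₀·ΔT = 9.48×10⁻⁶ × 1820 mm × 132.0 K = 2.28 mm.
L = L₀ + ΔL = 1820 + 2.28 = 1822.3 mm.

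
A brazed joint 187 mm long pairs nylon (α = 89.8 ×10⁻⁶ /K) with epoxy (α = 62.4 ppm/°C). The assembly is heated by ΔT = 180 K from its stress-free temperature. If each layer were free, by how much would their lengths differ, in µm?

922 µm

Δα = |89.8 − 62.4|×10⁻⁶/K = 27.4×10⁻⁶/K.
ΔL_mismatch = Δα·L·ΔT = 27.4×10⁻⁶ × 187.0 mm × 180.0 K = 922 µm.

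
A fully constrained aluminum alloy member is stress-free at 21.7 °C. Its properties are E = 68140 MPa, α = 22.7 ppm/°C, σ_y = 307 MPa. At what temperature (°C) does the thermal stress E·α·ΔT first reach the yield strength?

E = 68140 MPa = 68.14 GPa.
E·α·ΔT = 307.0 MPa ⇒ ΔT = 307.0 / (68.14×10³ × 22.7×10⁻⁶) = 198.5 K.
T = 21.7 + 198.5 = 220.2 °C.

220 °C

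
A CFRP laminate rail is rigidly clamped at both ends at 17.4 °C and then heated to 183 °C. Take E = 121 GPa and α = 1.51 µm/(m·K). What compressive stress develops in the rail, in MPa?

ΔT = 165.6 K. Constrained thermal stress σ = E·α·ΔT = 121.0×10³ MPa × 1.51×10⁻⁶ × 165.6 = 30.3 MPa (compressive).

30.3 MPa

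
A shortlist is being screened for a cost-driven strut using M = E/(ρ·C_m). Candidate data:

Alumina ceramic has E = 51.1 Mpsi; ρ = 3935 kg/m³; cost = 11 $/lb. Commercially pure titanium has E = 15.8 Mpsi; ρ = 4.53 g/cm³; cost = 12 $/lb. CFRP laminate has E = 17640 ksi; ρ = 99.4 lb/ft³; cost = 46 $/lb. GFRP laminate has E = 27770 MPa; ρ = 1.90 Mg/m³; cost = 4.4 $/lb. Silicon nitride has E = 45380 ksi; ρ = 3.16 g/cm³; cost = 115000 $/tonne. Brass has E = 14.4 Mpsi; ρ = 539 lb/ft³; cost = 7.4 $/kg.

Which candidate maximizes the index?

Normalizing units and computing the index:
  alumina ceramic: E = 352.3 GPa, ρ = 3935 kg/m³, cost = 24.25 $/kg
  commercially pure titanium: E = 108.9 GPa, ρ = 4530 kg/m³, cost = 26.46 $/kg
  CFRP laminate: E = 121.6 GPa, ρ = 1592 kg/m³, cost = 101.4 $/kg
  GFRP laminate: E = 27.77 GPa, ρ = 1900 kg/m³, cost = 9.700 $/kg
  silicon nitride: E = 312.9 GPa, ρ = 3160 kg/m³, cost = 115.0 $/kg
  brass: E = 99.28 GPa, ρ = 8634 kg/m³, cost = 7.400 $/kg
  alumina ceramic: M = 3.69 MN·m per $
  brass: M = 1.55 MN·m per $
  GFRP laminate: M = 1.51 MN·m per $
  commercially pure titanium: M = 0.909 MN·m per $
  silicon nitride: M = 0.861 MN·m per $
  CFRP laminate: M = 0.753 MN·m per $
Alumina ceramic has the largest M.

alumina ceramic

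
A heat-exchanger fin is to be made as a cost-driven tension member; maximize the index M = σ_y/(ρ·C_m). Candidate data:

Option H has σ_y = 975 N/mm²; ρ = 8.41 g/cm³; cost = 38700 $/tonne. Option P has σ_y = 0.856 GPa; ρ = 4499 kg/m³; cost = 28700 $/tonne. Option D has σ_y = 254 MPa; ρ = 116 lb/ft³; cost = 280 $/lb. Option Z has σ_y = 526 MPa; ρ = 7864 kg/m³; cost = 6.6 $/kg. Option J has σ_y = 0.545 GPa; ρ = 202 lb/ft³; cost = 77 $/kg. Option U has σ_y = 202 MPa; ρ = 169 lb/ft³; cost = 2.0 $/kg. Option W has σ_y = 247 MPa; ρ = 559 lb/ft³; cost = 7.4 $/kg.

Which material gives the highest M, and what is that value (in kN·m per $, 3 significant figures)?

In SI units:
  option H: σ_y = 975.0 MPa, ρ = 8410 kg/m³, cost = 38.70 $/kg
  option P: σ_y = 856.0 MPa, ρ = 4499 kg/m³, cost = 28.70 $/kg
  option D: σ_y = 254.0 MPa, ρ = 1858 kg/m³, cost = 617.3 $/kg
  option Z: σ_y = 526.0 MPa, ρ = 7864 kg/m³, cost = 6.600 $/kg
  option J: σ_y = 545.0 MPa, ρ = 3236 kg/m³, cost = 77.00 $/kg
  option U: σ_y = 202.0 MPa, ρ = 2707 kg/m³, cost = 2.000 $/kg
  option W: σ_y = 247.0 MPa, ρ = 8954 kg/m³, cost = 7.400 $/kg
  option U: M = 37.3 kN·m per $
  option Z: M = 10.1 kN·m per $
  option P: M = 6.63 kN·m per $
  option W: M = 3.73 kN·m per $
  option H: M = 3.00 kN·m per $
  option J: M = 2.19 kN·m per $
  option D: M = 0.221 kN·m per $
The maximum is for option U.

option U, M = 37.3 kN·m per $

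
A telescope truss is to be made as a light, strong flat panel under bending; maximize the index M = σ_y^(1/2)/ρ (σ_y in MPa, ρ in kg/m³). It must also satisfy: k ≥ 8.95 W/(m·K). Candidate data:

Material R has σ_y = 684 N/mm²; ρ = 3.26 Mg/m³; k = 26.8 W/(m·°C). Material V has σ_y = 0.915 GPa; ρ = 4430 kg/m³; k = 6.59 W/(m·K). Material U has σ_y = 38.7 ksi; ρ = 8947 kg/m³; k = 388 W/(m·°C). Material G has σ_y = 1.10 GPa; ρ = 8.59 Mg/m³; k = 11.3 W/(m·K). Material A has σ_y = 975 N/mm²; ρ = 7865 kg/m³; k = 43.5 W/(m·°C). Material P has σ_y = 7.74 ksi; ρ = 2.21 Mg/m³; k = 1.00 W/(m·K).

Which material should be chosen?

Screen on constraints: k ≥ 8.95 W/(m·K). Survivors: material R, material U, material G, material A.
After converting to SI:
  material R: σ_y = 684.0 MPa, ρ = 3260 kg/m³
  material U: σ_y = 266.8 MPa, ρ = 8947 kg/m³
  material G: σ_y = 1100 MPa, ρ = 8590 kg/m³
  material A: σ_y = 975.0 MPa, ρ = 7865 kg/m³
  material R: M = 8.02×10⁻³
  material A: M = 3.97×10⁻³
  material G: M = 3.86×10⁻³
  material U: M = 1.83×10⁻³
Material R has the largest M.

material R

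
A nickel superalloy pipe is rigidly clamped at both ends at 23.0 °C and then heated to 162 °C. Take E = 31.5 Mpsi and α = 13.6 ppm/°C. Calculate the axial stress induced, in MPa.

E = 31.5 Mpsi = 217.2 GPa.
ΔT = 139.0 K. Constrained thermal stress σ = E·α·ΔT = 217.2×10³ MPa × 13.6×10⁻⁶ × 139.0 = 411 MPa (compressive).

411 MPa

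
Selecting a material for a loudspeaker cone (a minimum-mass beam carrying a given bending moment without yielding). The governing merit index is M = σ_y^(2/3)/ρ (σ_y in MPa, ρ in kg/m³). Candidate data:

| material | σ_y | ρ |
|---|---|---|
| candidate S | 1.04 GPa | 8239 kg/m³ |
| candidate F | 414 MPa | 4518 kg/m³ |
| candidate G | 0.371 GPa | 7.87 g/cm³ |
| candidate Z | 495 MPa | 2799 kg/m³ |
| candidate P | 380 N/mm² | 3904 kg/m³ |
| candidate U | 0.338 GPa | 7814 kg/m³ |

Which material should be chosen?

After converting to SI:
  candidate S: σ_y = 1040 MPa, ρ = 8239 kg/m³
  candidate F: σ_y = 414.0 MPa, ρ = 4518 kg/m³
  candidate G: σ_y = 371.0 MPa, ρ = 7870 kg/m³
  candidate Z: σ_y = 495.0 MPa, ρ = 2799 kg/m³
  candidate P: σ_y = 380.0 MPa, ρ = 3904 kg/m³
  candidate U: σ_y = 338.0 MPa, ρ = 7814 kg/m³
  candidate Z: M = 22.4×10⁻³
  candidate P: M = 13.4×10⁻³
  candidate S: M = 12.5×10⁻³
  candidate F: M = 12.3×10⁻³
  candidate G: M = 6.56×10⁻³
  candidate U: M = 6.21×10⁻³
Highest index: candidate Z.

candidate Z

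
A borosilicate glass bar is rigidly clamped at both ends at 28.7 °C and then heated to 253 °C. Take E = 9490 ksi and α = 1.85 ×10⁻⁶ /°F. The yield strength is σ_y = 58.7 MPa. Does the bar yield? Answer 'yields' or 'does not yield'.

does not yield

E = 9490 ksi = 65.43 GPa.
α = 1.85×10⁻⁶/°F × 9/5 = 3.33×10⁻⁶/K.
ΔT = 224.3 K. Constrained thermal stress σ = E·α·ΔT = 65.43×10³ MPa × 3.33×10⁻⁶ × 224.3 = 48.9 MPa (compressive).
Compare to σ_y = 58.7 MPa: σ < σ_y, so it does not yield.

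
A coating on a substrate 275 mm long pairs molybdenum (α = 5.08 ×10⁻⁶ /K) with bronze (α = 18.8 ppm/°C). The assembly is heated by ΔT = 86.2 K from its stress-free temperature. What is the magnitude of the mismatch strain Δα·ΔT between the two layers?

1.18×10⁻³

Δα = |5.08 − 18.8|×10⁻⁶/K = 13.7×10⁻⁶/K.
Mismatch strain = Δα·ΔT = 13.7×10⁻⁶ × 86.2 = 1.18×10⁻³.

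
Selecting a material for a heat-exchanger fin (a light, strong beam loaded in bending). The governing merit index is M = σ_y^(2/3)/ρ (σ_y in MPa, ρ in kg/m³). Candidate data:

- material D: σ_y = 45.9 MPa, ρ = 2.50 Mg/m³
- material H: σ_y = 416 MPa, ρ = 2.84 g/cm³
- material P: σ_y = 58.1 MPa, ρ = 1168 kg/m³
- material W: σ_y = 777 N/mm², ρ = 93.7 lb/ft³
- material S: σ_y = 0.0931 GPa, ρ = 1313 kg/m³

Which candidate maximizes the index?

material W

Putting every candidate on a common basis:
  material D: σ_y = 45.90 MPa, ρ = 2500 kg/m³
  material H: σ_y = 416.0 MPa, ρ = 2840 kg/m³
  material P: σ_y = 58.10 MPa, ρ = 1168 kg/m³
  material W: σ_y = 777.0 MPa, ρ = 1501 kg/m³
  material S: σ_y = 93.10 MPa, ρ = 1313 kg/m³
  material W: M = 56.3×10⁻³
  material H: M = 19.6×10⁻³
  material S: M = 15.6×10⁻³
  material P: M = 12.8×10⁻³
  material D: M = 5.13×10⁻³
Material W has the largest M.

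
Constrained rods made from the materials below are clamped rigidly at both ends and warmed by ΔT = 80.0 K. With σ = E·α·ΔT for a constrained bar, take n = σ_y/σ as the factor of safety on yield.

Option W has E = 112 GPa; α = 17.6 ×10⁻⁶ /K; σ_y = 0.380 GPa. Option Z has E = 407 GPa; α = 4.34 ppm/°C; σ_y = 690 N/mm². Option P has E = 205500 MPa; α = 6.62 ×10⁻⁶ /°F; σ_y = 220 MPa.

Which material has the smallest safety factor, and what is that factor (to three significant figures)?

With everything in SI (GPa, ×10⁻⁶/K, MPa):
  option W: E = 112.0, α = 17.6, σ_y = 380.0 → σ = 158 MPa, n = 2.41
  option Z: E = 407.0, α = 4.34, σ_y = 690.0 → σ = 141 MPa, n = 4.88
  option P: E = 205.5, α = 11.9, σ_y = 220.0 → σ = 196 MPa, n = 1.12
The minimum is option P at n = 1.12.

option P, n = 1.12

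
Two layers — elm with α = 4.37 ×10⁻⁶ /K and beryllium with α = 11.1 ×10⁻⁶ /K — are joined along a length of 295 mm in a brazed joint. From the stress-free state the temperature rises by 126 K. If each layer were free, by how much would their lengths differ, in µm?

250 µm

Δα = |4.37 − 11.1|×10⁻⁶/K = 6.73×10⁻⁶/K.
ΔL_mismatch = Δα·L·ΔT = 6.73×10⁻⁶ × 295.0 mm × 126.0 K = 250 µm.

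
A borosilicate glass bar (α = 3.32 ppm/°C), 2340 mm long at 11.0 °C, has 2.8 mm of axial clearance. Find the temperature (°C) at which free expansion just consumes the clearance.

α·L₀·ΔT = 2.8 mm ⇒ ΔT = 2.8 / (3.32×10⁻⁶ × 2340.0) = 360.4 K.
T = 11.0 + 360.4 = 371.4 °C.

371 °C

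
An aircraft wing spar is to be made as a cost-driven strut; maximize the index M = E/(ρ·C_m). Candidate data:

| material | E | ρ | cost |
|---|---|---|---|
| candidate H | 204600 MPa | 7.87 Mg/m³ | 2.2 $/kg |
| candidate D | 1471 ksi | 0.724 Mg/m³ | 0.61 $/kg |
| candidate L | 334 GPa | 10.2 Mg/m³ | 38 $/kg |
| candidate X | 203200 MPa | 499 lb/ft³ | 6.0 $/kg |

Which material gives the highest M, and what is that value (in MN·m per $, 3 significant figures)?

Putting every candidate on a common basis:
  candidate H: E = 204.6 GPa, ρ = 7870 kg/m³, cost = 2.200 $/kg
  candidate D: E = 10.14 GPa, ρ = 724.0 kg/m³, cost = 0.6100 $/kg
  candidate L: E = 334.0 GPa, ρ = 10200 kg/m³, cost = 38.00 $/kg
  candidate X: E = 203.2 GPa, ρ = 7993 kg/m³, cost = 6.000 $/kg
  candidate D: M = 23.0 MN·m per $
  candidate H: M = 11.8 MN·m per $
  candidate X: M = 4.24 MN·m per $
  candidate L: M = 0.862 MN·m per $
The maximum is for candidate D.

candidate D, M = 23.0 MN·m per $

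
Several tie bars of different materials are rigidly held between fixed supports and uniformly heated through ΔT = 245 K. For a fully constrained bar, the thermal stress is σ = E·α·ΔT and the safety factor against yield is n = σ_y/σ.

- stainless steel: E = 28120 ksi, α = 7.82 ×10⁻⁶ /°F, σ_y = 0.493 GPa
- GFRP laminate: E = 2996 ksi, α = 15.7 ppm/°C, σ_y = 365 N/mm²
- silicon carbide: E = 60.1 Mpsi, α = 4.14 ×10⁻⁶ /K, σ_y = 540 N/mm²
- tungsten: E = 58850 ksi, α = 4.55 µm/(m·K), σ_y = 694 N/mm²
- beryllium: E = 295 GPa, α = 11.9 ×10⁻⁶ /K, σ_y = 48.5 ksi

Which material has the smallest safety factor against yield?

beryllium

In consistent units (E in GPa, α in ×10⁻⁶/K, σ_y in MPa):
  stainless steel: E = 193.9, α = 14.1, σ_y = 493.0 → σ = 669 MPa, n = 0.737
  GFRP laminate: E = 20.66, α = 15.7, σ_y = 365.0 → σ = 79.5 MPa, n = 4.59
  silicon carbide: E = 414.4, α = 4.14, σ_y = 540.0 → σ = 420 MPa, n = 1.28
  tungsten: E = 405.8, α = 4.55, σ_y = 694.0 → σ = 452 MPa, n = 1.53
  beryllium: E = 295.0, α = 11.9, σ_y = 334.4 → σ = 860 MPa, n = 0.389
The minimum is beryllium at n = 0.389.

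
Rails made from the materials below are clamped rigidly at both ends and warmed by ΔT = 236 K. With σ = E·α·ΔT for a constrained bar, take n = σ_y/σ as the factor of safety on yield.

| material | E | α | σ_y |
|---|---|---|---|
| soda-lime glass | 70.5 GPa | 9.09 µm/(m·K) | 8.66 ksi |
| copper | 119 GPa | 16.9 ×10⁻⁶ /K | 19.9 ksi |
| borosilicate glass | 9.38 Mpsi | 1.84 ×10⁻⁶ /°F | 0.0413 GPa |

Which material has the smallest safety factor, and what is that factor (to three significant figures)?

In consistent units (E in GPa, α in ×10⁻⁶/K, σ_y in MPa):
  soda-lime glass: E = 70.50, α = 9.09, σ_y = 59.71 → σ = 151 MPa, n = 0.395
  copper: E = 119.0, α = 16.9, σ_y = 137.2 → σ = 475 MPa, n = 0.289
  borosilicate glass: E = 64.67, α = 3.31, σ_y = 41.30 → σ = 50.6 MPa, n = 0.817
Smallest n: copper with n = 0.289.

copper, n = 0.289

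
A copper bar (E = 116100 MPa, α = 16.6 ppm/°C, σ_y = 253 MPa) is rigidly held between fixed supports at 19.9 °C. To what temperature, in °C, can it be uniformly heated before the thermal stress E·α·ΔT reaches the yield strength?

E = 116100 MPa = 116.1 GPa.
E·α·ΔT = 253.0 MPa ⇒ ΔT = 253.0 / (116.1×10³ × 16.6×10⁻⁶) = 131.3 K.
T = 19.9 + 131.3 = 151.2 °C.

151 °C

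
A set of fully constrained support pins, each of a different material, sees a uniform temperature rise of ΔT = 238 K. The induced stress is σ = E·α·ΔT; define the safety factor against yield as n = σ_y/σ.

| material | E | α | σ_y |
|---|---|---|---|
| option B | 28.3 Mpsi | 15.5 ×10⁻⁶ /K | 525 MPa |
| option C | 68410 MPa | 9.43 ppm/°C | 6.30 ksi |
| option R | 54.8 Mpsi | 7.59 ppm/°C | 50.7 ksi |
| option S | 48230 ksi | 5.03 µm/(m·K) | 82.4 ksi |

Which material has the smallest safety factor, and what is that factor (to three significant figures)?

option C, n = 0.283

With everything in SI (GPa, ×10⁻⁶/K, MPa):
  option B: E = 195.1, α = 15.5, σ_y = 525.0 → σ = 720 MPa, n = 0.729
  option C: E = 68.41, α = 9.43, σ_y = 43.44 → σ = 154 MPa, n = 0.283
  option R: E = 377.8, α = 7.59, σ_y = 349.6 → σ = 683 MPa, n = 0.512
  option S: E = 332.5, α = 5.03, σ_y = 568.1 → σ = 398 MPa, n = 1.43
Smallest n: option C with n = 0.283.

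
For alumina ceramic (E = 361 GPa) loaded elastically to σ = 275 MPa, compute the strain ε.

ε = σ/E = 275 / 361000 = 7.62×10⁻⁴.

7.62×10⁻⁴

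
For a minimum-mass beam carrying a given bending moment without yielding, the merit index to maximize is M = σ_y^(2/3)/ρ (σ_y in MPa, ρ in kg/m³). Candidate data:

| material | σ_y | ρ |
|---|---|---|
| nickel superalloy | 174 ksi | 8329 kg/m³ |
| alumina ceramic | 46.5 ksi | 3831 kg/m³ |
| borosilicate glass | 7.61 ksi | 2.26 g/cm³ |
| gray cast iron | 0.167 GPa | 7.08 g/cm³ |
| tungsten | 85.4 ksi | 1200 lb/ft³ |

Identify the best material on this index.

nickel superalloy

Normalizing units and computing the index:
  nickel superalloy: σ_y = 1200 MPa, ρ = 8329 kg/m³
  alumina ceramic: σ_y = 320.6 MPa, ρ = 3831 kg/m³
  borosilicate glass: σ_y = 52.47 MPa, ρ = 2260 kg/m³
  gray cast iron: σ_y = 167.0 MPa, ρ = 7080 kg/m³
  tungsten: σ_y = 588.8 MPa, ρ = 19220 kg/m³
  nickel superalloy: M = 13.6×10⁻³
  alumina ceramic: M = 12.2×10⁻³
  borosilicate glass: M = 6.20×10⁻³
  gray cast iron: M = 4.28×10⁻³
  tungsten: M = 3.65×10⁻³
The maximum is for nickel superalloy.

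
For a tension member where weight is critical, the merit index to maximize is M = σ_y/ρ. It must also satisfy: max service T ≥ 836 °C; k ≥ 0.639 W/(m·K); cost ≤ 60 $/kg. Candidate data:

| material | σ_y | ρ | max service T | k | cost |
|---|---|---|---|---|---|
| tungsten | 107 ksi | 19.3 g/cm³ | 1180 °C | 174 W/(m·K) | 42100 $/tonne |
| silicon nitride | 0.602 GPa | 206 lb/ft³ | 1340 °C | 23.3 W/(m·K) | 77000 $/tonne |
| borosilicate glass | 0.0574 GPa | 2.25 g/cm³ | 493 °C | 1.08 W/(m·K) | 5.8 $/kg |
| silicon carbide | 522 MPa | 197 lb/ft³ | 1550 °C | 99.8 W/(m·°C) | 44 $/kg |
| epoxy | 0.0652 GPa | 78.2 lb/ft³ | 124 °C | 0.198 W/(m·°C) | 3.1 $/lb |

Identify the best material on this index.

silicon carbide

Screen on constraints: max service T ≥ 836 °C; k ≥ 0.639 W/(m·K); cost ≤ 60 $/kg. Survivors: tungsten, silicon carbide.
After converting to SI:
  tungsten: σ_y = 737.7 MPa, ρ = 19300 kg/m³
  silicon carbide: σ_y = 522.0 MPa, ρ = 3156 kg/m³
  silicon carbide: M = 165 kN·m/kg
  tungsten: M = 38.2 kN·m/kg
Silicon carbide has the largest M.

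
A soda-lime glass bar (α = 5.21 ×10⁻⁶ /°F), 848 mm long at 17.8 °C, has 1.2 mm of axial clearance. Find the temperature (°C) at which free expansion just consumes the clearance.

α = 5.21×10⁻⁶/°F × 9/5 = 9.38×10⁻⁶/K.
α·L₀·ΔT = 1.2 mm ⇒ ΔT = 1.2 / (9.38×10⁻⁶ × 848.0) = 150.9 K.
T = 17.8 + 150.9 = 168.7 °C.

169 °C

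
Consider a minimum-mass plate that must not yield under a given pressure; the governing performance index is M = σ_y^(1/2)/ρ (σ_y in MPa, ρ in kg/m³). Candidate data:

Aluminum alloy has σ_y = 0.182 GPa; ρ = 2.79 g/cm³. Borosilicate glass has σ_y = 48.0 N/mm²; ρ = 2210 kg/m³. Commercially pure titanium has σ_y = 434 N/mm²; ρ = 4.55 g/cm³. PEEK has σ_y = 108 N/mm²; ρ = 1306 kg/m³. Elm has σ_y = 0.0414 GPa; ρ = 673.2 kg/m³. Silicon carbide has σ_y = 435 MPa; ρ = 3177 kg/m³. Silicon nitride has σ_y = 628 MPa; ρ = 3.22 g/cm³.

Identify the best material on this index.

Normalizing units and computing the index:
  aluminum alloy: σ_y = 182.0 MPa, ρ = 2790 kg/m³
  borosilicate glass: σ_y = 48.00 MPa, ρ = 2210 kg/m³
  commercially pure titanium: σ_y = 434.0 MPa, ρ = 4550 kg/m³
  PEEK: σ_y = 108.0 MPa, ρ = 1306 kg/m³
  elm: σ_y = 41.40 MPa, ρ = 673.2 kg/m³
  silicon carbide: σ_y = 435.0 MPa, ρ = 3177 kg/m³
  silicon nitride: σ_y = 628.0 MPa, ρ = 3220 kg/m³
  elm: M = 9.56×10⁻³
  PEEK: M = 7.96×10⁻³
  silicon nitride: M = 7.78×10⁻³
  silicon carbide: M = 6.56×10⁻³
  aluminum alloy: M = 4.84×10⁻³
  commercially pure titanium: M = 4.58×10⁻³
  borosilicate glass: M = 3.13×10⁻³
Elm has the largest M.

elm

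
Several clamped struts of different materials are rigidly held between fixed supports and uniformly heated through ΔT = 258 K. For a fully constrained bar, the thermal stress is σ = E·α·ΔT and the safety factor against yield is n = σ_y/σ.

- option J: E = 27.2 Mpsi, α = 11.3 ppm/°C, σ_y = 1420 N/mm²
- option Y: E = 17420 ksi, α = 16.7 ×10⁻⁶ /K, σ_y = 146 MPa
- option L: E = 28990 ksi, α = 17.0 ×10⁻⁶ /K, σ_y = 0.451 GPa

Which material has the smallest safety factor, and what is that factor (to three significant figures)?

option Y, n = 0.282

In consistent units (E in GPa, α in ×10⁻⁶/K, σ_y in MPa):
  option J: E = 187.5, α = 11.3, σ_y = 1420 → σ = 547 MPa, n = 2.60
  option Y: E = 120.1, α = 16.7, σ_y = 146.0 → σ = 517 MPa, n = 0.282
  option L: E = 199.9, α = 17.0, σ_y = 451.0 → σ = 877 MPa, n = 0.514
Option Y has the lowest safety factor, n = 0.282.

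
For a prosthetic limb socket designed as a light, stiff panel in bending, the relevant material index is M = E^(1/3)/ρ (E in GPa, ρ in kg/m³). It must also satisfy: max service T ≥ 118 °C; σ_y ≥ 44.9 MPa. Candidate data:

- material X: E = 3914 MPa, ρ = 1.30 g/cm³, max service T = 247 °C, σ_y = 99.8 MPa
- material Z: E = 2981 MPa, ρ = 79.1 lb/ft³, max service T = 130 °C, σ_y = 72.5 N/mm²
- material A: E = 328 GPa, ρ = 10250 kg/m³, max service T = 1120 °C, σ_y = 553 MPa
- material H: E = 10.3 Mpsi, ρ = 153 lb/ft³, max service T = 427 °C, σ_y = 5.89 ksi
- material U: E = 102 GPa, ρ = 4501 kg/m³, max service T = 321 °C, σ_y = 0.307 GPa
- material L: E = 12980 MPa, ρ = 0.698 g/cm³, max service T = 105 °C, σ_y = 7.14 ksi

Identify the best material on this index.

Screen on constraints: max service T ≥ 118 °C; σ_y ≥ 44.9 MPa. Survivors: material X, material Z, material A, material U.
Convert each candidate to consistent units, then evaluate M:
  material X: E = 3.914 GPa, ρ = 1300 kg/m³
  material Z: E = 2.981 GPa, ρ = 1267 kg/m³
  material A: E = 328.0 GPa, ρ = 10250 kg/m³
  material U: E = 102.0 GPa, ρ = 4501 kg/m³
  material X: M = 1.21×10⁻³
  material Z: M = 1.14×10⁻³
  material U: M = 1.04×10⁻³
  material A: M = 0.673×10⁻³
The maximum is for material X.

material X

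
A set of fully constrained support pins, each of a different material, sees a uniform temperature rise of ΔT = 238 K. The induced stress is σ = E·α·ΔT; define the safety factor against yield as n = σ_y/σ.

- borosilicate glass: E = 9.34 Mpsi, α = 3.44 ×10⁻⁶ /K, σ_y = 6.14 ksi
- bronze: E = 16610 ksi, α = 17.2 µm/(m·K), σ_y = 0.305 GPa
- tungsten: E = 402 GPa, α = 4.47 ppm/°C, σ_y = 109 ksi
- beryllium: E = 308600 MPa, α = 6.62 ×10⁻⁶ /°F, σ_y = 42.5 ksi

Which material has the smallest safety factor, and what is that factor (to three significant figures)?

With everything in SI (GPa, ×10⁻⁶/K, MPa):
  borosilicate glass: E = 64.40, α = 3.44, σ_y = 42.33 → σ = 52.7 MPa, n = 0.803
  bronze: E = 114.5, α = 17.2, σ_y = 305.0 → σ = 469 MPa, n = 0.651
  tungsten: E = 402.0, α = 4.47, σ_y = 751.5 → σ = 428 MPa, n = 1.76
  beryllium: E = 308.6, α = 11.9, σ_y = 293.0 → σ = 875 MPa, n = 0.335
Beryllium has the lowest safety factor, n = 0.335.

beryllium, n = 0.335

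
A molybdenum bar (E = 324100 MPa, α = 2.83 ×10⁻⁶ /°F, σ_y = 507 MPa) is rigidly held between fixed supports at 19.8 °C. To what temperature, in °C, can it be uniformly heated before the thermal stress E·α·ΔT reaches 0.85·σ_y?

281 °C

E = 324100 MPa = 324.1 GPa.
α = 2.83×10⁻⁶/°F × 9/5 = 5.09×10⁻⁶/K.
E·α·ΔT = 430.9 MPa ⇒ ΔT = 430.9 / (324.1×10³ × 5.09×10⁻⁶) = 261.0 K.
T = 19.8 + 261.0 = 280.8 °C.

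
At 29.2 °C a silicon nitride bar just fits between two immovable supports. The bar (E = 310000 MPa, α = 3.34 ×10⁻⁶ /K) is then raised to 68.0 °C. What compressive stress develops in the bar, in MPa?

40.2 MPa

E = 310000 MPa = 310.0 GPa.
ΔT = 38.80 K. Constrained thermal stress σ = E·α·ΔT = 310.0×10³ MPa × 3.34×10⁻⁶ × 38.80 = 40.2 MPa (compressive).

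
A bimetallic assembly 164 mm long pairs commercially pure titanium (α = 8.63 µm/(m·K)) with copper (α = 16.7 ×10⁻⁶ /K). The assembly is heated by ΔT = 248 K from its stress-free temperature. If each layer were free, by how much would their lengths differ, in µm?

328 µm

Δα = |8.63 − 16.7|×10⁻⁶/K = 8.07×10⁻⁶/K.
ΔL_mismatch = Δα·L·ΔT = 8.07×10⁻⁶ × 164.0 mm × 248.0 K = 328 µm.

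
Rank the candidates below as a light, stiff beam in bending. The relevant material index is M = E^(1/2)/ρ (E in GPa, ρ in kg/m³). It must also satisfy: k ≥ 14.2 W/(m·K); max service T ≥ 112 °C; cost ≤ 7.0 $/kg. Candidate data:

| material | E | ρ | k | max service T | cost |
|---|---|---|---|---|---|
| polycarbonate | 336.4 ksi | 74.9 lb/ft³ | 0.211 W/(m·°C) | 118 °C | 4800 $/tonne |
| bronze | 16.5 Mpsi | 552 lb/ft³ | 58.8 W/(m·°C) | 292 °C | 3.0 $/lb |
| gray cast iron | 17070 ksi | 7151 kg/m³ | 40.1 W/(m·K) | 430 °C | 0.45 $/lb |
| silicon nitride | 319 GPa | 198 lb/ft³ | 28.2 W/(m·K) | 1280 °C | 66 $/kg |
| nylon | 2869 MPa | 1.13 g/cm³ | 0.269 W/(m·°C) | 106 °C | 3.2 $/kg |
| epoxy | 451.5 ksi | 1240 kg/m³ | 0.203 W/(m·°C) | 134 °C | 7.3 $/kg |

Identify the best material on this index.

Screen on constraints: k ≥ 14.2 W/(m·K); max service T ≥ 112 °C; cost ≤ 7.0 $/kg. Survivors: bronze, gray cast iron.
Convert each candidate to consistent units, then evaluate M:
  bronze: E = 113.8 GPa, ρ = 8842 kg/m³
  gray cast iron: E = 117.7 GPa, ρ = 7151 kg/m³
  gray cast iron: M = 1.52×10⁻³
  bronze: M = 1.21×10⁻³
Gray cast iron ranks first.

gray cast iron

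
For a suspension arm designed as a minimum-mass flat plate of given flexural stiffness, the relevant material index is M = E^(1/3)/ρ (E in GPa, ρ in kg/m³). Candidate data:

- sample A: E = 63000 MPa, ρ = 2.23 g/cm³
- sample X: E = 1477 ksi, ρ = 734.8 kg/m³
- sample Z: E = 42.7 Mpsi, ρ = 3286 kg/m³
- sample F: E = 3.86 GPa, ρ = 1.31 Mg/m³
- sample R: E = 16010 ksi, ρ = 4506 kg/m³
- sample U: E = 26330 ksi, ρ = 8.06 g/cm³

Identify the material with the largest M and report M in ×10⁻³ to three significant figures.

sample X, M = 2.95×10⁻³

Normalizing units and computing the index:
  sample A: E = 63.00 GPa, ρ = 2230 kg/m³
  sample X: E = 10.18 GPa, ρ = 734.8 kg/m³
  sample Z: E = 294.4 GPa, ρ = 3286 kg/m³
  sample F: E = 3.860 GPa, ρ = 1310 kg/m³
  sample R: E = 110.4 GPa, ρ = 4506 kg/m³
  sample U: E = 181.5 GPa, ρ = 8060 kg/m³
  sample X: M = 2.95×10⁻³
  sample Z: M = 2.02×10⁻³
  sample A: M = 1.78×10⁻³
  sample F: M = 1.20×10⁻³
  sample R: M = 1.06×10⁻³
  sample U: M = 0.703×10⁻³
Sample X has the largest M.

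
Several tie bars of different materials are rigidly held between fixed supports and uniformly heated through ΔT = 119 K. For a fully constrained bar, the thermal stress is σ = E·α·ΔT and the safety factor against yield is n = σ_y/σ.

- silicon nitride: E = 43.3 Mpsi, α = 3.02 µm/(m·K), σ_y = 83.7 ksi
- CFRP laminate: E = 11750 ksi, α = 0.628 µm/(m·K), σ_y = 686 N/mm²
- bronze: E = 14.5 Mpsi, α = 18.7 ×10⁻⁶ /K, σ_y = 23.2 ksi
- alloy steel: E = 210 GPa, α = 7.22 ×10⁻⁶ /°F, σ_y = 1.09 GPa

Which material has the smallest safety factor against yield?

In consistent units (E in GPa, α in ×10⁻⁶/K, σ_y in MPa):
  silicon nitride: E = 298.5, α = 3.02, σ_y = 577.1 → σ = 107 MPa, n = 5.38
  CFRP laminate: E = 81.01, α = 0.628, σ_y = 686.0 → σ = 6.05 MPa, n = 113
  bronze: E = 99.97, α = 18.7, σ_y = 160.0 → σ = 222 MPa, n = 0.719
  alloy steel: E = 210.0, α = 13.0, σ_y = 1090 → σ = 325 MPa, n = 3.36
Bronze has the lowest safety factor, n = 0.719.

bronze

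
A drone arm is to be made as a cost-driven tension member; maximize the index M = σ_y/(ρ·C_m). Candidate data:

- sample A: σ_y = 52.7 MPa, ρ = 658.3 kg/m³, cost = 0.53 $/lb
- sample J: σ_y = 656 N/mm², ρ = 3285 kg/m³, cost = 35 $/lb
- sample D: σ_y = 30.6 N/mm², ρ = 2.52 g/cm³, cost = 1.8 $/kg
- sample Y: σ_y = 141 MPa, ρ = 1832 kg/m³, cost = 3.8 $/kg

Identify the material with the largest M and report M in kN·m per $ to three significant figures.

Convert each candidate to consistent units, then evaluate M:
  sample A: σ_y = 52.70 MPa, ρ = 658.3 kg/m³, cost = 1.168 $/kg
  sample J: σ_y = 656.0 MPa, ρ = 3285 kg/m³, cost = 77.16 $/kg
  sample D: σ_y = 30.60 MPa, ρ = 2520 kg/m³, cost = 1.800 $/kg
  sample Y: σ_y = 141.0 MPa, ρ = 1832 kg/m³, cost = 3.800 $/kg
  sample A: M = 68.5 kN·m per $
  sample Y: M = 20.3 kN·m per $
  sample D: M = 6.75 kN·m per $
  sample J: M = 2.59 kN·m per $
Sample A ranks first.

sample A, M = 68.5 kN·m per $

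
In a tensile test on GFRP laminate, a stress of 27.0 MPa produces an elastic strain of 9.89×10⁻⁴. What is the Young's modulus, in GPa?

27.3 GPa

E = σ/ε = 27.0 MPa / 9.89×10⁻⁴ = 27300 MPa = 27.3 GPa.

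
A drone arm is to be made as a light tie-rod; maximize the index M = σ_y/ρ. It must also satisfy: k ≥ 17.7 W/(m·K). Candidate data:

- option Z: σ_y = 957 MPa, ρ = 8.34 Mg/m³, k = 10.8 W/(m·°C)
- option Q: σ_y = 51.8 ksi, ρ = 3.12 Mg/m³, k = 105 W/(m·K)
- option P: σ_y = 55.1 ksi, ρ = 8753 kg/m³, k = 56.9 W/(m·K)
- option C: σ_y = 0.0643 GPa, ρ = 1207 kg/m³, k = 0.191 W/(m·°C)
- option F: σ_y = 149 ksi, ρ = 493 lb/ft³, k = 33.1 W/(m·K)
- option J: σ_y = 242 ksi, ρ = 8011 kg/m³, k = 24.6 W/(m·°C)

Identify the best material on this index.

Screen on constraints: k ≥ 17.7 W/(m·K). Survivors: option Q, option P, option F, option J.
After converting to SI:
  option Q: σ_y = 357.1 MPa, ρ = 3120 kg/m³
  option P: σ_y = 379.9 MPa, ρ = 8753 kg/m³
  option F: σ_y = 1027 MPa, ρ = 7897 kg/m³
  option J: σ_y = 1669 MPa, ρ = 8011 kg/m³
  option J: M = 208 kN·m/kg
  option F: M = 130 kN·m/kg
  option Q: M = 114 kN·m/kg
  option P: M = 43.4 kN·m/kg
Highest index: option J.

option J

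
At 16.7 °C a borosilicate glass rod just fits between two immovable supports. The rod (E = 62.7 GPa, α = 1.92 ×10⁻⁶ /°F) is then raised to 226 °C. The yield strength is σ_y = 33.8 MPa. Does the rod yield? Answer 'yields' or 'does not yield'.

α = 1.92×10⁻⁶/°F × 9/5 = 3.46×10⁻⁶/K.
ΔT = 209.3 K. Constrained thermal stress σ = E·α·ΔT = 62.70×10³ MPa × 3.46×10⁻⁶ × 209.3 = 45.4 MPa (compressive).
Compare to σ_y = 33.8 MPa: σ ≥ σ_y, so it yields.

yields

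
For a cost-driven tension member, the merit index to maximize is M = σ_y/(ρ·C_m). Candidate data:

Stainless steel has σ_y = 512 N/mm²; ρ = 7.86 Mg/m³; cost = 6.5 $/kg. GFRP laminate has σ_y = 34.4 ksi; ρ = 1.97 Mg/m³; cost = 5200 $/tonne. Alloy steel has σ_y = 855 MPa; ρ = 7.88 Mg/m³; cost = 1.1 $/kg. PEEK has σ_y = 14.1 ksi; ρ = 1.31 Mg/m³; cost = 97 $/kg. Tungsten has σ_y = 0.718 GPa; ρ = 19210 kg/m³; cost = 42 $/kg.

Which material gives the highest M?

alloy steel

Normalizing units and computing the index:
  stainless steel: σ_y = 512.0 MPa, ρ = 7860 kg/m³, cost = 6.500 $/kg
  GFRP laminate: σ_y = 237.2 MPa, ρ = 1970 kg/m³, cost = 5.200 $/kg
  alloy steel: σ_y = 855.0 MPa, ρ = 7880 kg/m³, cost = 1.100 $/kg
  PEEK: σ_y = 97.22 MPa, ρ = 1310 kg/m³, cost = 97.00 $/kg
  tungsten: σ_y = 718.0 MPa, ρ = 19210 kg/m³, cost = 42.00 $/kg
  alloy steel: M = 98.6 kN·m per $
  GFRP laminate: M = 23.2 kN·m per $
  stainless steel: M = 10.0 kN·m per $
  tungsten: M = 0.890 kN·m per $
  PEEK: M = 0.765 kN·m per $
The maximum is for alloy steel.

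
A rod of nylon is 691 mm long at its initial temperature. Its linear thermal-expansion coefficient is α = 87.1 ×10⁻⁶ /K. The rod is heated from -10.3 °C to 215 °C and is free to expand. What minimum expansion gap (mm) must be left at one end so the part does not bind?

13.6 mm

ΔT = 215 − (-10.3) = 225.3 K.
ΔL = α·L₀·ΔT = 87.1×10⁻⁶ × 691 mm × 225.3 K = 13.6 mm.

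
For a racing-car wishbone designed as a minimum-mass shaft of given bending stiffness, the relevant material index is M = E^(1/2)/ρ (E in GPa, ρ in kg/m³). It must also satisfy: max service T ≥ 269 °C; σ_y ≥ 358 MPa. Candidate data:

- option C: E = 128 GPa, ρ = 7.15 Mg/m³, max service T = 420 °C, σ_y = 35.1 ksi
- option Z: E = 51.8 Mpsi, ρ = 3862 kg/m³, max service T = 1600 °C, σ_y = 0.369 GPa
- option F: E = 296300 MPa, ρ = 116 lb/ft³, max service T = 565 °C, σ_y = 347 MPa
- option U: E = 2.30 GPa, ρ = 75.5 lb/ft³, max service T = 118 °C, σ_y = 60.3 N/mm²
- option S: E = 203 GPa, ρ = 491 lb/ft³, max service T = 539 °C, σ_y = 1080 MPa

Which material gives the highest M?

Screen on constraints: max service T ≥ 269 °C; σ_y ≥ 358 MPa. Survivors: option Z, option S.
Convert each candidate to consistent units, then evaluate M:
  option Z: E = 357.1 GPa, ρ = 3862 kg/m³
  option S: E = 203.0 GPa, ρ = 7865 kg/m³
  option Z: M = 4.89×10⁻³
  option S: M = 1.81×10⁻³
Option Z has the largest M.

option Z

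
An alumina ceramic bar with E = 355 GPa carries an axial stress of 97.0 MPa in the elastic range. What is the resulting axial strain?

ε = σ/E = 97.0 / 355000 = 2.73×10⁻⁴.

2.73×10⁻⁴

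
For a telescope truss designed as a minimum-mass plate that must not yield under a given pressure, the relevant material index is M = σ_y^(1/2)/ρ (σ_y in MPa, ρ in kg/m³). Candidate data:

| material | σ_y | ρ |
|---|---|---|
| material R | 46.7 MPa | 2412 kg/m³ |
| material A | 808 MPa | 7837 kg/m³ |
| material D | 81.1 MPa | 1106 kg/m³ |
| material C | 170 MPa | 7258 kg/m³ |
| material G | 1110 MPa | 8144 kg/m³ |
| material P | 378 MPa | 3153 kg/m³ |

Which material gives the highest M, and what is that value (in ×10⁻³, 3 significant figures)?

Evaluate M for each candidate:
  material D: M = 8.14×10⁻³
  material P: M = 6.17×10⁻³
  material G: M = 4.09×10⁻³
  material A: M = 3.63×10⁻³
  material R: M = 2.83×10⁻³
  material C: M = 1.80×10⁻³
Material D has the largest M.

material D, M = 8.14×10⁻³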